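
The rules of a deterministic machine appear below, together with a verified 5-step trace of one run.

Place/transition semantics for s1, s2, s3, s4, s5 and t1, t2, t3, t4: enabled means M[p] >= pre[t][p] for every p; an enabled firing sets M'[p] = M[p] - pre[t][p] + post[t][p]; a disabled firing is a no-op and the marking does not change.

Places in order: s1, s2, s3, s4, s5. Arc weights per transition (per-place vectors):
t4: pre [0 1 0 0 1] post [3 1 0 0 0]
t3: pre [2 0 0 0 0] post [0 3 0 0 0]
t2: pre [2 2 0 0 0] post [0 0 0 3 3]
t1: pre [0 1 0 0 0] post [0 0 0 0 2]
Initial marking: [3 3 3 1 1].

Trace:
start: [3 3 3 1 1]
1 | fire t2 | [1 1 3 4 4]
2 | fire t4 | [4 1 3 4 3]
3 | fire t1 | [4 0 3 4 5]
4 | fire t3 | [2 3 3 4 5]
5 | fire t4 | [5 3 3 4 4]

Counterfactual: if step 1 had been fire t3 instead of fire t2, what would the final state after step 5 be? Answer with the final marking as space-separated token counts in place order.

(re-executing from step 1 with the substitution; state before step 1: [3 3 3 1 1])
1 | fire t3 | [1 6 3 1 1]
2 | fire t4 | [4 6 3 1 0]
3 | fire t1 | [4 5 3 1 2]
4 | fire t3 | [2 8 3 1 2]
5 | fire t4 | [5 8 3 1 1]

5 8 3 1 1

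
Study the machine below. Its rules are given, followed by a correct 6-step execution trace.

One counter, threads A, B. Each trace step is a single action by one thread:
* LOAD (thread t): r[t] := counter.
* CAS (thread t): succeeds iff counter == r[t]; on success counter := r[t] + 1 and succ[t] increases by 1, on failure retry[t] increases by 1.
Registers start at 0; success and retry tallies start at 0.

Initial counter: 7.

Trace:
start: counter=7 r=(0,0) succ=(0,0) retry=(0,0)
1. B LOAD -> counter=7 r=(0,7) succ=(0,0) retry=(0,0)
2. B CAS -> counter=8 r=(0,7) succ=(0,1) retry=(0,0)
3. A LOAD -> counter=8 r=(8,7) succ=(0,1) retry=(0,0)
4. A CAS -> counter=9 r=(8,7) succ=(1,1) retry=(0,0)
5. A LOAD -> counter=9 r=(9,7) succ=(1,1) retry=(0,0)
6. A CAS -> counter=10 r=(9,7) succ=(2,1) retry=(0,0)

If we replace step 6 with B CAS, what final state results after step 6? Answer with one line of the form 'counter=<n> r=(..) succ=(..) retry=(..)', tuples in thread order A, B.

(re-executing from step 6 with the substitution; state before step 6: counter=9 r=(9,7) succ=(1,1) retry=(0,0))
6. B CAS -> counter=9 r=(9,7) succ=(1,1) retry=(0,1)

counter=9 r=(9,7) succ=(1,1) retry=(0,1)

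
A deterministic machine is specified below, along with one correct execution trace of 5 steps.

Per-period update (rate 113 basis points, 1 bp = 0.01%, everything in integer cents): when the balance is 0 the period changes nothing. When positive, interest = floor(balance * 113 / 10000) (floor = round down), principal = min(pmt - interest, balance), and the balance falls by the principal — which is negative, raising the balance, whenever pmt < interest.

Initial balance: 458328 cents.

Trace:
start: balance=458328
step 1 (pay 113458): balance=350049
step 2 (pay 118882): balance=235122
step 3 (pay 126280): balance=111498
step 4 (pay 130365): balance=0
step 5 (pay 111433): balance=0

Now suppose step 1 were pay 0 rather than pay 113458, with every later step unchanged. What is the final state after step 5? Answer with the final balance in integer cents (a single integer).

(re-executing from step 1 with the substitution; state before step 1: balance=458328)
step 1 (pay 0): balance=463507
step 2 (pay 118882): balance=349862
step 3 (pay 126280): balance=227535
step 4 (pay 130365): balance=99741
step 5 (pay 111433): balance=0

0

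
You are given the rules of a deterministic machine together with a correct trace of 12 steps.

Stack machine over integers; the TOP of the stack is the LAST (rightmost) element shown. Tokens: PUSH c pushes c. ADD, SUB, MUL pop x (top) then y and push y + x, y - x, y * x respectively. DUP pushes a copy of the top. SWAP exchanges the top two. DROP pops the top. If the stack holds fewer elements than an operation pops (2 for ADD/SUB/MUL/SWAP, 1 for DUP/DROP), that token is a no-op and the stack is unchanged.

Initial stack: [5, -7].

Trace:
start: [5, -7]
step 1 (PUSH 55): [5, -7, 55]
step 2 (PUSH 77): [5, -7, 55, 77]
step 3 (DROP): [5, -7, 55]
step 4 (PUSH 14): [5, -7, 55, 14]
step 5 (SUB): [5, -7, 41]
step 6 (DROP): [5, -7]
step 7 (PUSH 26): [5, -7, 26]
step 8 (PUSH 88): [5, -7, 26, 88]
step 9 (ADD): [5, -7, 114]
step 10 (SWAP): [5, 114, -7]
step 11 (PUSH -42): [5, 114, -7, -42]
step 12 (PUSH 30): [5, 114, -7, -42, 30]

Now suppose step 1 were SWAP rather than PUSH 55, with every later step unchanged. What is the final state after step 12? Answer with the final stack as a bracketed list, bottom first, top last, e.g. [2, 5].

(re-executing from step 1 with the substitution; state before step 1: [5, -7])
step 1 (SWAP): [-7, 5]
step 2 (PUSH 77): [-7, 5, 77]
step 3 (DROP): [-7, 5]
step 4 (PUSH 14): [-7, 5, 14]
step 5 (SUB): [-7, -9]
step 6 (DROP): [-7]
step 7 (PUSH 26): [-7, 26]
step 8 (PUSH 88): [-7, 26, 88]
step 9 (ADD): [-7, 114]
step 10 (SWAP): [114, -7]
step 11 (PUSH -42): [114, -7, -42]
step 12 (PUSH 30): [114, -7, -42, 30]

[114, -7, -42, 30]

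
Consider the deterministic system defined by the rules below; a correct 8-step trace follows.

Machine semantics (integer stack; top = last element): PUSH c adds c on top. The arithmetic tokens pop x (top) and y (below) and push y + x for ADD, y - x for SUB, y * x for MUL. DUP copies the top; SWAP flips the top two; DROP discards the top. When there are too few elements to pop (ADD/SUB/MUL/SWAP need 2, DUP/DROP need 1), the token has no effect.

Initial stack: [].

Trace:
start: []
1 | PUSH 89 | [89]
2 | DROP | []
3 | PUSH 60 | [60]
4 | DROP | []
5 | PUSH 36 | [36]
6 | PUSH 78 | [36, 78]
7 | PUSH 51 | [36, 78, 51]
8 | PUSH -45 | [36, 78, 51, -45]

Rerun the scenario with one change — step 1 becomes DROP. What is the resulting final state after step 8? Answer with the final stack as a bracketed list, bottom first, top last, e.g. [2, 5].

(re-executing from step 1 with the substitution; state before step 1: [])
1 | DROP | []
2 | DROP | []
3 | PUSH 60 | [60]
4 | DROP | []
5 | PUSH 36 | [36]
6 | PUSH 78 | [36, 78]
7 | PUSH 51 | [36, 78, 51]
8 | PUSH -45 | [36, 78, 51, -45]

[36, 78, 51, -45]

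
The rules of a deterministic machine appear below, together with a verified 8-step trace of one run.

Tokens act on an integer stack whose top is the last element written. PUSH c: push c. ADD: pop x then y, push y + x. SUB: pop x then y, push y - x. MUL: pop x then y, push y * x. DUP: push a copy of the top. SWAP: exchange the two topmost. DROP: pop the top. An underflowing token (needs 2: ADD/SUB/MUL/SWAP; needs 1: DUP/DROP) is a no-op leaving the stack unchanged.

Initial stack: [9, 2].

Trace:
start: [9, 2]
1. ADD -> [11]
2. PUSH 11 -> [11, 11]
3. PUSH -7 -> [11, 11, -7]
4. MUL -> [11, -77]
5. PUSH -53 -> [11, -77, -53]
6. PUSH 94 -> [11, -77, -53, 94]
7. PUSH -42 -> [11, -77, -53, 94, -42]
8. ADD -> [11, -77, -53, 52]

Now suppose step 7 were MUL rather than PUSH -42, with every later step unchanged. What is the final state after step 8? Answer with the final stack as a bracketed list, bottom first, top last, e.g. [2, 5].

[11, -5059]

(re-executing from step 7 with the substitution; state before step 7: [11, -77, -53, 94])
7. MUL -> [11, -77, -4982]
8. ADD -> [11, -5059]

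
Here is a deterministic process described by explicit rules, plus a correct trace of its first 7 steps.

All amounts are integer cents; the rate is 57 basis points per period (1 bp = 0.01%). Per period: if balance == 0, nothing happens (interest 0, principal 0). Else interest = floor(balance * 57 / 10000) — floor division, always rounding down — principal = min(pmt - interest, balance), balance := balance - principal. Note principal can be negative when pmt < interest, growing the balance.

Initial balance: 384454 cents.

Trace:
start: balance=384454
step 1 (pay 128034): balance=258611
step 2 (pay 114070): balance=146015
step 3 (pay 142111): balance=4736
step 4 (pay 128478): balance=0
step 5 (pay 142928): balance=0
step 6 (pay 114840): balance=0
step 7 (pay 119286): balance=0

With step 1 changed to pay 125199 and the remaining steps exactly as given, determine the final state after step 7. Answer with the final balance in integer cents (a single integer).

0

(re-executing from step 1 with the substitution; state before step 1: balance=384454)
step 1 (pay 125199): balance=261446
step 2 (pay 114070): balance=148866
step 3 (pay 142111): balance=7603
step 4 (pay 128478): balance=0
step 5 (pay 142928): balance=0
step 6 (pay 114840): balance=0
step 7 (pay 119286): balance=0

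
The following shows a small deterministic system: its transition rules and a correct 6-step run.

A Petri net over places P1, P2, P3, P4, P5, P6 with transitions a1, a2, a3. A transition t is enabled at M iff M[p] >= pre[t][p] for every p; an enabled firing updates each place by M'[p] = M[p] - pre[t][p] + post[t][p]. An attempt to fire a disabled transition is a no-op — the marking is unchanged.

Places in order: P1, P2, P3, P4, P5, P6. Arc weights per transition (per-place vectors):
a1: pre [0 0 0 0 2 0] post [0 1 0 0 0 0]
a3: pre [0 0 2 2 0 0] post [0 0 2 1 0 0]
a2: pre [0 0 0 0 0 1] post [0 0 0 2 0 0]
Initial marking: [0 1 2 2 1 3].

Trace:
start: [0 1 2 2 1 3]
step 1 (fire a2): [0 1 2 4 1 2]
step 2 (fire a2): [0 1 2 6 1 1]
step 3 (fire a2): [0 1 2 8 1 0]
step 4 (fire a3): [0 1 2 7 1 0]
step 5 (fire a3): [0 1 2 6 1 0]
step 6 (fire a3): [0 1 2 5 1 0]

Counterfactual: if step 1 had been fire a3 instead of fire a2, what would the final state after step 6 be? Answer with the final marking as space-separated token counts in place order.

(re-executing from step 1 with the substitution; state before step 1: [0 1 2 2 1 3])
step 1 (fire a3): [0 1 2 1 1 3]
step 2 (fire a2): [0 1 2 3 1 2]
step 3 (fire a2): [0 1 2 5 1 1]
step 4 (fire a3): [0 1 2 4 1 1]
step 5 (fire a3): [0 1 2 3 1 1]
step 6 (fire a3): [0 1 2 2 1 1]

0 1 2 2 1 1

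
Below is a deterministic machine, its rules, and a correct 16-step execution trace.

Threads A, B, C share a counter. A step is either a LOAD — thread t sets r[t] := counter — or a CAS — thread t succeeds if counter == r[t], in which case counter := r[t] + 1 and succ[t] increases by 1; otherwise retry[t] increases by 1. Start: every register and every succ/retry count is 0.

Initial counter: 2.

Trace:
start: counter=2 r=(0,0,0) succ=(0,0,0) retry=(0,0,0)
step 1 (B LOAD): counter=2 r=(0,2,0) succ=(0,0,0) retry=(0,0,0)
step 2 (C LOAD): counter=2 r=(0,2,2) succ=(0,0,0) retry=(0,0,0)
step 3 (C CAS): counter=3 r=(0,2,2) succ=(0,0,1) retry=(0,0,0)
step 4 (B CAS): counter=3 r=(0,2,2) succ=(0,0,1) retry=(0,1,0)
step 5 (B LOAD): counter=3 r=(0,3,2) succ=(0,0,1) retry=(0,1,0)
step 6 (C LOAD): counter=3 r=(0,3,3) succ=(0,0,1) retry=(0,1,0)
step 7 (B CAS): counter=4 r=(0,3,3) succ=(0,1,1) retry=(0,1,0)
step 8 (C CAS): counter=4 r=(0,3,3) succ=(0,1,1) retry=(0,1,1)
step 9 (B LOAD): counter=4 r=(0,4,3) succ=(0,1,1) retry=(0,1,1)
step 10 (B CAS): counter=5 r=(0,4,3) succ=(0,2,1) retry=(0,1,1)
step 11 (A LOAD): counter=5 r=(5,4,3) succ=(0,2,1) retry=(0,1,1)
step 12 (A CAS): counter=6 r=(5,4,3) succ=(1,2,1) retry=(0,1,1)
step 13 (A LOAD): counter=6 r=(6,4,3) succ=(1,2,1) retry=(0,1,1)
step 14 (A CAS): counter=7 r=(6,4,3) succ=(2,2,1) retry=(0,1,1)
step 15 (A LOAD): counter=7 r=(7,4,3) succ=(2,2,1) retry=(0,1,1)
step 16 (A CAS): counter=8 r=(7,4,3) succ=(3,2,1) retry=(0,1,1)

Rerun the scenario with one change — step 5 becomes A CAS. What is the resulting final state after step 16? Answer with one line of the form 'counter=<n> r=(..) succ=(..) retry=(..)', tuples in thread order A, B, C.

(re-executing from step 5 with the substitution; state before step 5: counter=3 r=(0,2,2) succ=(0,0,1) retry=(0,1,0))
step 5 (A CAS): counter=3 r=(0,2,2) succ=(0,0,1) retry=(1,1,0)
step 6 (C LOAD): counter=3 r=(0,2,3) succ=(0,0,1) retry=(1,1,0)
step 7 (B CAS): counter=3 r=(0,2,3) succ=(0,0,1) retry=(1,2,0)
step 8 (C CAS): counter=4 r=(0,2,3) succ=(0,0,2) retry=(1,2,0)
step 9 (B LOAD): counter=4 r=(0,4,3) succ=(0,0,2) retry=(1,2,0)
step 10 (B CAS): counter=5 r=(0,4,3) succ=(0,1,2) retry=(1,2,0)
step 11 (A LOAD): counter=5 r=(5,4,3) succ=(0,1,2) retry=(1,2,0)
step 12 (A CAS): counter=6 r=(5,4,3) succ=(1,1,2) retry=(1,2,0)
step 13 (A LOAD): counter=6 r=(6,4,3) succ=(1,1,2) retry=(1,2,0)
step 14 (A CAS): counter=7 r=(6,4,3) succ=(2,1,2) retry=(1,2,0)
step 15 (A LOAD): counter=7 r=(7,4,3) succ=(2,1,2) retry=(1,2,0)
step 16 (A CAS): counter=8 r=(7,4,3) succ=(3,1,2) retry=(1,2,0)

counter=8 r=(7,4,3) succ=(3,1,2) retry=(1,2,0)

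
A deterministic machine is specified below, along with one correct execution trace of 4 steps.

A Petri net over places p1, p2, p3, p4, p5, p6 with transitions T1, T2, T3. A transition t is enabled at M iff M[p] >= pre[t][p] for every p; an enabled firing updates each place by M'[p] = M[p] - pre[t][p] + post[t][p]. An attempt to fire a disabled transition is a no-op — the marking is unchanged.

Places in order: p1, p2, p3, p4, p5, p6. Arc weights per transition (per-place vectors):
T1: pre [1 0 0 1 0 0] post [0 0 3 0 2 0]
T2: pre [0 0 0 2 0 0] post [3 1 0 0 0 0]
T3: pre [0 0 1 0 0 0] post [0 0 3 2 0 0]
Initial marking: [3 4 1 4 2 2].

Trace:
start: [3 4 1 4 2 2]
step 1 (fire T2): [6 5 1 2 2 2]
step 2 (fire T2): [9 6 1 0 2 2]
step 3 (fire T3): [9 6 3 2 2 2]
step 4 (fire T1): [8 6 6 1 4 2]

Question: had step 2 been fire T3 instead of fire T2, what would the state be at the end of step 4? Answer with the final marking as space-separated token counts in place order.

(re-executing from step 2 with the substitution; state before step 2: [6 5 1 2 2 2])
step 2 (fire T3): [6 5 3 4 2 2]
step 3 (fire T3): [6 5 5 6 2 2]
step 4 (fire T1): [5 5 8 5 4 2]

5 5 8 5 4 2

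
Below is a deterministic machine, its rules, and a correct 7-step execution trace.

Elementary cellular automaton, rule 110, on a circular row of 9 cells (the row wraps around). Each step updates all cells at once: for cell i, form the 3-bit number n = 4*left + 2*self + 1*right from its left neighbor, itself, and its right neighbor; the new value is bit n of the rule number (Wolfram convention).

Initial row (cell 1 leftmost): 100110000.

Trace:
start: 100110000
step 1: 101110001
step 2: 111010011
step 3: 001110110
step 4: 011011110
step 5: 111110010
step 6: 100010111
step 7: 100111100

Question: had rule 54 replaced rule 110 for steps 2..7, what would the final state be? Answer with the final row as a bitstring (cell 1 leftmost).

111011100

(re-executing steps 2..7 under rule 54; state before step 2: 101110001)
step 2: 010001010
step 3: 111011111
step 4: 000100000
step 5: 001110000
step 6: 010001000
step 7: 111011100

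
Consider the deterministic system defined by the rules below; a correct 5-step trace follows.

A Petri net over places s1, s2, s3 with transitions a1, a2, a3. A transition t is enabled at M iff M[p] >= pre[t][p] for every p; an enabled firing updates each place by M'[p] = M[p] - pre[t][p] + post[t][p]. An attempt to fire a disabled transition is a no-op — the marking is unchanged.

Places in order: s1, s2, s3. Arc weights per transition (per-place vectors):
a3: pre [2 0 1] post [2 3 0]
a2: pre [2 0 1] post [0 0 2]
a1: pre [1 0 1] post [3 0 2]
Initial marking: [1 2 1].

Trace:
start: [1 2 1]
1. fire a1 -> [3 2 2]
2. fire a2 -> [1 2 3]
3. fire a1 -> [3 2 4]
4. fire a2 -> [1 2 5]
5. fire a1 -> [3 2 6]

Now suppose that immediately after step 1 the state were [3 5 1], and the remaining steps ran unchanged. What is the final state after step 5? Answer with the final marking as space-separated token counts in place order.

state after step 1 := [3 5 1]
2. fire a2 -> [1 5 2]
3. fire a1 -> [3 5 3]
4. fire a2 -> [1 5 4]
5. fire a1 -> [3 5 5]

3 5 5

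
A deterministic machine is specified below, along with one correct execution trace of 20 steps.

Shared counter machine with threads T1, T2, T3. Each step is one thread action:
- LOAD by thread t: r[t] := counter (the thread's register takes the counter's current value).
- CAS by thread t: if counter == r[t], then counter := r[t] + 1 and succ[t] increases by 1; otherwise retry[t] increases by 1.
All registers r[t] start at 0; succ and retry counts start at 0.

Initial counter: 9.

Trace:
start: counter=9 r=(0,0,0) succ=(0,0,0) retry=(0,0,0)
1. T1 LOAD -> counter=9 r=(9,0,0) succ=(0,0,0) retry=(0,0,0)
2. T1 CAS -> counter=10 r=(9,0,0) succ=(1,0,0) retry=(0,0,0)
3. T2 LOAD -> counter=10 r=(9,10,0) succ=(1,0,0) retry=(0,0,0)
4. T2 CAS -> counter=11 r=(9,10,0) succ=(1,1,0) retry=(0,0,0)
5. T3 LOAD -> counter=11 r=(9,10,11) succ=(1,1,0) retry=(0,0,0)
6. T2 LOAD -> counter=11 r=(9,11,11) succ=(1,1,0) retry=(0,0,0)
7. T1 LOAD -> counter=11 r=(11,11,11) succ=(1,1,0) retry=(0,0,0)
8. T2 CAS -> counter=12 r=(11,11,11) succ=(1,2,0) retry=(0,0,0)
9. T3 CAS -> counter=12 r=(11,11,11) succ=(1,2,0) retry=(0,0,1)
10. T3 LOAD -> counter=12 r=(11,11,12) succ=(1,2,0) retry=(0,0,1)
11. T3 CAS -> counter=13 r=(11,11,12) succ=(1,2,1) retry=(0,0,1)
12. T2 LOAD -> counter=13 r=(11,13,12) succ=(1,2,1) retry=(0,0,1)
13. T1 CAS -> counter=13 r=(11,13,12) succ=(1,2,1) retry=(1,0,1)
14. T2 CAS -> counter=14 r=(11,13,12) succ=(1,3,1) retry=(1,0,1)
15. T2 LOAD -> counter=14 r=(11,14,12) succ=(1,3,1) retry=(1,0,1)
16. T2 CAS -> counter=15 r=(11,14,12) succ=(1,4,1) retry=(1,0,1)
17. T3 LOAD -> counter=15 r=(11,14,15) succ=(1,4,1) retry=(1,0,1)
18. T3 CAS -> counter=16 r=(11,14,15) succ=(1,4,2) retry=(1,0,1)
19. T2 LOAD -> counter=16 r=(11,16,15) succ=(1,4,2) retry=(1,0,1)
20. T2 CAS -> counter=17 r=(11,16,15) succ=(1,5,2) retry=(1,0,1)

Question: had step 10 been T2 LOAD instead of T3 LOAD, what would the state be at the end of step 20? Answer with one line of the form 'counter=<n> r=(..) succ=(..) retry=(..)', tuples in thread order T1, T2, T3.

(re-executing from step 10 with the substitution; state before step 10: counter=12 r=(11,11,11) succ=(1,2,0) retry=(0,0,1))
10. T2 LOAD -> counter=12 r=(11,12,11) succ=(1,2,0) retry=(0,0,1)
11. T3 CAS -> counter=12 r=(11,12,11) succ=(1,2,0) retry=(0,0,2)
12. T2 LOAD -> counter=12 r=(11,12,11) succ=(1,2,0) retry=(0,0,2)
13. T1 CAS -> counter=12 r=(11,12,11) succ=(1,2,0) retry=(1,0,2)
14. T2 CAS -> counter=13 r=(11,12,11) succ=(1,3,0) retry=(1,0,2)
15. T2 LOAD -> counter=13 r=(11,13,11) succ=(1,3,0) retry=(1,0,2)
16. T2 CAS -> counter=14 r=(11,13,11) succ=(1,4,0) retry=(1,0,2)
17. T3 LOAD -> counter=14 r=(11,13,14) succ=(1,4,0) retry=(1,0,2)
18. T3 CAS -> counter=15 r=(11,13,14) succ=(1,4,1) retry=(1,0,2)
19. T2 LOAD -> counter=15 r=(11,15,14) succ=(1,4,1) retry=(1,0,2)
20. T2 CAS -> counter=16 r=(11,15,14) succ=(1,5,1) retry=(1,0,2)

counter=16 r=(11,15,14) succ=(1,5,1) retry=(1,0,2)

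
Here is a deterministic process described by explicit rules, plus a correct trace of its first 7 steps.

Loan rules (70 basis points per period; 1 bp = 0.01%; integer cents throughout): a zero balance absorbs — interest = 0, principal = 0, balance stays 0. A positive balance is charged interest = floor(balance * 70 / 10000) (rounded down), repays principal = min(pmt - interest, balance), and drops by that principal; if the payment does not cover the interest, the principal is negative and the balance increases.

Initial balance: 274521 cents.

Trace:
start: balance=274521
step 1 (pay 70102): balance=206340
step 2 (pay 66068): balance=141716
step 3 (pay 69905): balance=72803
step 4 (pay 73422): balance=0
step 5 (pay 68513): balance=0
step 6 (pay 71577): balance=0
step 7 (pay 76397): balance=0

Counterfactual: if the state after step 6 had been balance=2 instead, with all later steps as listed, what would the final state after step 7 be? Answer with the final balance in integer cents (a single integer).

state after step 6 := balance=2
step 7 (pay 76397): balance=0

0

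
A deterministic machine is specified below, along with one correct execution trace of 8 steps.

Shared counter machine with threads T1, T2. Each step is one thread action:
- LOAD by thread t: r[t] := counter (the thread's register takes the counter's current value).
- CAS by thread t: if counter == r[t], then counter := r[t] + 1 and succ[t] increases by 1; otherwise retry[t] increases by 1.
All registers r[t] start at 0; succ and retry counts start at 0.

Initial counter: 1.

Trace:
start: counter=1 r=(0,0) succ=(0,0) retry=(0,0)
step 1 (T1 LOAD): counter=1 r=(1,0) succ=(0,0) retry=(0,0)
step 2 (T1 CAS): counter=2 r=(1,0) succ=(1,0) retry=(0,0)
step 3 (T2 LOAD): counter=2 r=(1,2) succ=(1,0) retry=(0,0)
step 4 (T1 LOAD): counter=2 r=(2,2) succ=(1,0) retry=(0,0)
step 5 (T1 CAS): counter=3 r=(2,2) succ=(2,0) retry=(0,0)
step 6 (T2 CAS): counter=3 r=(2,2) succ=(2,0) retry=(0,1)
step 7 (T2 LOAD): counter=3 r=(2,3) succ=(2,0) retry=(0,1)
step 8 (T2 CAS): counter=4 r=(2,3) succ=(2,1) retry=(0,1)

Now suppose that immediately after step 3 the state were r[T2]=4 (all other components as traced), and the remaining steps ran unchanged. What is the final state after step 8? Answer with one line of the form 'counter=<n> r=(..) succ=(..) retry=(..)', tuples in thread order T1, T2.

state after step 3 := counter=2 r=(1,4) succ=(1,0) retry=(0,0)
step 4 (T1 LOAD): counter=2 r=(2,4) succ=(1,0) retry=(0,0)
step 5 (T1 CAS): counter=3 r=(2,4) succ=(2,0) retry=(0,0)
step 6 (T2 CAS): counter=3 r=(2,4) succ=(2,0) retry=(0,1)
step 7 (T2 LOAD): counter=3 r=(2,3) succ=(2,0) retry=(0,1)
step 8 (T2 CAS): counter=4 r=(2,3) succ=(2,1) retry=(0,1)

counter=4 r=(2,3) succ=(2,1) retry=(0,1)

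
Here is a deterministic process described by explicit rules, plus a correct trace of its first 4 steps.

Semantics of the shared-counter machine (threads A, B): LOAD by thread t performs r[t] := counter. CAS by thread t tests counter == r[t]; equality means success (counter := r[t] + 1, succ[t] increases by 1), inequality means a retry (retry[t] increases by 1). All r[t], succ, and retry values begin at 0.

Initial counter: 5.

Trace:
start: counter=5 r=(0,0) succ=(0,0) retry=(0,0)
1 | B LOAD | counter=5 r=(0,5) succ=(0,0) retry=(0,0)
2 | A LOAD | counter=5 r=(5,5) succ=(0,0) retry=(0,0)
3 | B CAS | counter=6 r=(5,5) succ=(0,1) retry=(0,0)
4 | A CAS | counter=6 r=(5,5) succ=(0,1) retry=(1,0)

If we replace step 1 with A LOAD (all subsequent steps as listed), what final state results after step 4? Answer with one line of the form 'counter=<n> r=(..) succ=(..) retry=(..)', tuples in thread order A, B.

counter=6 r=(5,0) succ=(1,0) retry=(0,1)

(re-executing from step 1 with the substitution; state before step 1: counter=5 r=(0,0) succ=(0,0) retry=(0,0))
1 | A LOAD | counter=5 r=(5,0) succ=(0,0) retry=(0,0)
2 | A LOAD | counter=5 r=(5,0) succ=(0,0) retry=(0,0)
3 | B CAS | counter=5 r=(5,0) succ=(0,0) retry=(0,1)
4 | A CAS | counter=6 r=(5,0) succ=(1,0) retry=(0,1)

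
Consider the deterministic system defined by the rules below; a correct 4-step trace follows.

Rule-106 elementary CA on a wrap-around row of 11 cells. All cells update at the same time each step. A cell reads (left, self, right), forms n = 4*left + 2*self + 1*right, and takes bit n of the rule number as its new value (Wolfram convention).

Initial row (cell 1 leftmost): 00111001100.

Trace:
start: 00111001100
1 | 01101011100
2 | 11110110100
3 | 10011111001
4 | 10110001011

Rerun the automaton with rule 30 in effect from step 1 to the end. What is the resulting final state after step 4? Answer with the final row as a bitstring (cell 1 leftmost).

00111110101

(re-executing steps 1..4 under rule 30; state before step 1: 00111001100)
1 | 01100111010
2 | 11011100011
3 | 00010010110
4 | 00111110101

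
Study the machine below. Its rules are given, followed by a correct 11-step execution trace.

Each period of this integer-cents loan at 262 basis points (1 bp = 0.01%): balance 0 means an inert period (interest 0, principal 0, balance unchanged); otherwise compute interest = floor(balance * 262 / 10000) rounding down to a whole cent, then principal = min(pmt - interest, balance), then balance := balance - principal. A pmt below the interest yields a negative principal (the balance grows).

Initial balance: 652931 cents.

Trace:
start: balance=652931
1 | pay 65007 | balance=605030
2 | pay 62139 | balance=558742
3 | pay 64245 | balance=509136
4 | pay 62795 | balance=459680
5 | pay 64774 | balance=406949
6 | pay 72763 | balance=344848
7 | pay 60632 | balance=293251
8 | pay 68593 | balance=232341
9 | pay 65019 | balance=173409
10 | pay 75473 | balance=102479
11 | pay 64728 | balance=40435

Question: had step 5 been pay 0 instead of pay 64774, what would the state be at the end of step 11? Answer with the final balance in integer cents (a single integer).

(re-executing from step 5 with the substitution; state before step 5: balance=459680)
5 | pay 0 | balance=471723
6 | pay 72763 | balance=411319
7 | pay 60632 | balance=361463
8 | pay 68593 | balance=302340
9 | pay 65019 | balance=245242
10 | pay 75473 | balance=176194
11 | pay 64728 | balance=116082

116082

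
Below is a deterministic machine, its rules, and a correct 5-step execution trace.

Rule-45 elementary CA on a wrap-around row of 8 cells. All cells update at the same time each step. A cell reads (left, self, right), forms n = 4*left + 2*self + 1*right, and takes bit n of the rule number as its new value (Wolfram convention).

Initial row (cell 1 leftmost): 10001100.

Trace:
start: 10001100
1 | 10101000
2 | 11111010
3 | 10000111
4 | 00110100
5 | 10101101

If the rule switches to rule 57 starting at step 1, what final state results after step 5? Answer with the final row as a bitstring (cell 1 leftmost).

10101010

(re-executing steps 1..5 under rule 57; state before step 1: 10001100)
1 | 01101010
2 | 01010101
3 | 10101010
4 | 01010101
5 | 10101010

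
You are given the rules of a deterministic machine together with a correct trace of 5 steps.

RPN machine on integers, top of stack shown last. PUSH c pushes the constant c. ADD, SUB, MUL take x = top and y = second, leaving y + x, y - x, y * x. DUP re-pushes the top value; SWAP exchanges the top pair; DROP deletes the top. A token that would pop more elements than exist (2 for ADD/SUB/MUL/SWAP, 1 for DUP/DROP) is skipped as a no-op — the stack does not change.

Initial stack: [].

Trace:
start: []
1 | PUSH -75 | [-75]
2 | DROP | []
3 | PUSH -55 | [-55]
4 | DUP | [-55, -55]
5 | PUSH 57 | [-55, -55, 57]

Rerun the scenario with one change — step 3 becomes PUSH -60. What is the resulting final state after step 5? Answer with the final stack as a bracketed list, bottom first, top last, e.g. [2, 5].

[-60, -60, 57]

(re-executing from step 3 with the substitution; state before step 3: [])
3 | PUSH -60 | [-60]
4 | DUP | [-60, -60]
5 | PUSH 57 | [-60, -60, 57]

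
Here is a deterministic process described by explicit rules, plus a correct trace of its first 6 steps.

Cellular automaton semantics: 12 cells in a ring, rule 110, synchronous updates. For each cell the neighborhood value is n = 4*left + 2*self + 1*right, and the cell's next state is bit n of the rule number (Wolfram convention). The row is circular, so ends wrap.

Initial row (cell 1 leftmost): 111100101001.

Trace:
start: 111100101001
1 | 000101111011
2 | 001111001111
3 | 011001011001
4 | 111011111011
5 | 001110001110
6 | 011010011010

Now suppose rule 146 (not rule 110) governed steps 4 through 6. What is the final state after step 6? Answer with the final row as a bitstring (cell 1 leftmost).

(re-executing steps 4..6 under rule 146; state before step 4: 011001011001)
4 | 000110000110
5 | 001001001001
6 | 110110110110

110110110110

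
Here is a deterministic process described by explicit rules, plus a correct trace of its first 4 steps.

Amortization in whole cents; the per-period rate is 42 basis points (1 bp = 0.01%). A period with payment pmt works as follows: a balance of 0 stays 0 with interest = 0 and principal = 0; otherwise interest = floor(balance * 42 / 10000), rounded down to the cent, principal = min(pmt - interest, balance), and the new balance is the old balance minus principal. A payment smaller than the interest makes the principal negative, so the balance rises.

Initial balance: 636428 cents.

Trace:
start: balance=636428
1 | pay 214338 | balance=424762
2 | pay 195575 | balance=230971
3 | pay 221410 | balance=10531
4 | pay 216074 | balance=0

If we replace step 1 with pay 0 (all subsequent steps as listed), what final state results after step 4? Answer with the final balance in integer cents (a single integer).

(re-executing from step 1 with the substitution; state before step 1: balance=636428)
1 | pay 0 | balance=639100
2 | pay 195575 | balance=446209
3 | pay 221410 | balance=226673
4 | pay 216074 | balance=11551

11551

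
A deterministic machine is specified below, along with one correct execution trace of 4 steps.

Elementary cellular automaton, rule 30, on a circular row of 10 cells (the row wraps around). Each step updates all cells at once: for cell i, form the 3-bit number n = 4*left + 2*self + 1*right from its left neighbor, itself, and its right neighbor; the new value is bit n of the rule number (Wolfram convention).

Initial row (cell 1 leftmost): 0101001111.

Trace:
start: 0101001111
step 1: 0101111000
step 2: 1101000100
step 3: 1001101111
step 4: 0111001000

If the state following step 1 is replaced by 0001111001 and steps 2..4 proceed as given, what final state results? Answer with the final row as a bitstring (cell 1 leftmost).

state after step 1 := 0001111001
step 2: 1011000111
step 3: 0010101100
step 4: 0110101010

0110101010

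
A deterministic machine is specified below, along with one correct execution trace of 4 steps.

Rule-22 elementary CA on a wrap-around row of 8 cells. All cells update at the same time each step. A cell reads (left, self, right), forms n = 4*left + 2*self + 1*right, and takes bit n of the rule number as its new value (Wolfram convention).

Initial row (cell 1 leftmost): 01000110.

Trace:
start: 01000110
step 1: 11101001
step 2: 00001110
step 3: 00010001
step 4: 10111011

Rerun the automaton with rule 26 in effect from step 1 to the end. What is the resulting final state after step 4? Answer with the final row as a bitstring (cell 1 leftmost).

01100100

(re-executing steps 1..4 under rule 26; state before step 1: 01000110)
step 1: 10101101
step 2: 00001001
step 3: 10010110
step 4: 01100100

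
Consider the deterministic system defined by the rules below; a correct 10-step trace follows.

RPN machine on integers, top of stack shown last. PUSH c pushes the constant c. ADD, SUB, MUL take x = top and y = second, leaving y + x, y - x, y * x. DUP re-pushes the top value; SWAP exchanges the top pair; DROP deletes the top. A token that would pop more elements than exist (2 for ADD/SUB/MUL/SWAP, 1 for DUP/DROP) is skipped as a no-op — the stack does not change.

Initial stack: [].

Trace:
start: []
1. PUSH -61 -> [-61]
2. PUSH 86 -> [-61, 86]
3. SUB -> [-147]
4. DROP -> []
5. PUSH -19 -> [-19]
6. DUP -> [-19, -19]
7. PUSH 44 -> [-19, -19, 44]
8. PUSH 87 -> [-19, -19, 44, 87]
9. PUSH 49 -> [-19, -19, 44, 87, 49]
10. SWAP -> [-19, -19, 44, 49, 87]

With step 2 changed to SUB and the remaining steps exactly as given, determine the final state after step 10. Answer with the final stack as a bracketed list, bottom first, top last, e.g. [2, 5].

[-19, -19, 44, 49, 87]

(re-executing from step 2 with the substitution; state before step 2: [-61])
2. SUB -> [-61]
3. SUB -> [-61]
4. DROP -> []
5. PUSH -19 -> [-19]
6. DUP -> [-19, -19]
7. PUSH 44 -> [-19, -19, 44]
8. PUSH 87 -> [-19, -19, 44, 87]
9. PUSH 49 -> [-19, -19, 44, 87, 49]
10. SWAP -> [-19, -19, 44, 49, 87]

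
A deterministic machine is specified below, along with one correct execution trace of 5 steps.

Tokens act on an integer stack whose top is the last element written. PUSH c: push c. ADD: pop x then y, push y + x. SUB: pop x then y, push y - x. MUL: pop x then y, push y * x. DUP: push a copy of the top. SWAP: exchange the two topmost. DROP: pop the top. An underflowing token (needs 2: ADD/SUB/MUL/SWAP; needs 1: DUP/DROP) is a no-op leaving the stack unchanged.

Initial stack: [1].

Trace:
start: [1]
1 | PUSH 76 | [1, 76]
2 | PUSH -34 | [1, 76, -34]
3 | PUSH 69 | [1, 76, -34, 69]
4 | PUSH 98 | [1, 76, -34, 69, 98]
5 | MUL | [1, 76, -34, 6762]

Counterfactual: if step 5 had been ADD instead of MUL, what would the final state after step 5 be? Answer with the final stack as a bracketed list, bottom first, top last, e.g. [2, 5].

[1, 76, -34, 167]

(re-executing from step 5 with the substitution; state before step 5: [1, 76, -34, 69, 98])
5 | ADD | [1, 76, -34, 167]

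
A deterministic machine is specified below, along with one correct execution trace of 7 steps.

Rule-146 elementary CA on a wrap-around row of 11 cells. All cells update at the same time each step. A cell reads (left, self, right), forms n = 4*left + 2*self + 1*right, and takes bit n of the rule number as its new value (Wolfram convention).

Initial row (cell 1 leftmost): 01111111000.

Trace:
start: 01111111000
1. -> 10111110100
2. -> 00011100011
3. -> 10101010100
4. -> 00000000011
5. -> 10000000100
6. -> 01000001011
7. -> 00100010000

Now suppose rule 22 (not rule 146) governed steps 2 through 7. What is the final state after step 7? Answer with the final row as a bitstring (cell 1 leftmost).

(re-executing steps 2..7 under rule 22; state before step 2: 10111110100)
2. -> 10000000111
3. -> 01000001000
4. -> 11100011100
5. -> 00010100011
6. -> 10110110100
7. -> 10000000111

10000000111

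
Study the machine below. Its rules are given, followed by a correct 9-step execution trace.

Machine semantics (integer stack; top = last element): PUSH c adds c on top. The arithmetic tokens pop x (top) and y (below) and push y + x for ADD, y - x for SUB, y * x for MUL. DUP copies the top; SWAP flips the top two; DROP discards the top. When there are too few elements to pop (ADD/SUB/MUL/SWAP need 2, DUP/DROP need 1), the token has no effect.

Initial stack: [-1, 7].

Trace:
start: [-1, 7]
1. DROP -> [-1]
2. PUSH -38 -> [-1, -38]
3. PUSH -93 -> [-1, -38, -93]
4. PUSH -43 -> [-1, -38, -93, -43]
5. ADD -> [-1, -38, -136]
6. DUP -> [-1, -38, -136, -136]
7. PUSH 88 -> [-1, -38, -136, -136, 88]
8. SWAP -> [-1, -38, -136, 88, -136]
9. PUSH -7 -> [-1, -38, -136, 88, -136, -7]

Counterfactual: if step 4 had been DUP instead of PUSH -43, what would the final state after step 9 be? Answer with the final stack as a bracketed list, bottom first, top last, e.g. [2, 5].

(re-executing from step 4 with the substitution; state before step 4: [-1, -38, -93])
4. DUP -> [-1, -38, -93, -93]
5. ADD -> [-1, -38, -186]
6. DUP -> [-1, -38, -186, -186]
7. PUSH 88 -> [-1, -38, -186, -186, 88]
8. SWAP -> [-1, -38, -186, 88, -186]
9. PUSH -7 -> [-1, -38, -186, 88, -186, -7]

[-1, -38, -186, 88, -186, -7]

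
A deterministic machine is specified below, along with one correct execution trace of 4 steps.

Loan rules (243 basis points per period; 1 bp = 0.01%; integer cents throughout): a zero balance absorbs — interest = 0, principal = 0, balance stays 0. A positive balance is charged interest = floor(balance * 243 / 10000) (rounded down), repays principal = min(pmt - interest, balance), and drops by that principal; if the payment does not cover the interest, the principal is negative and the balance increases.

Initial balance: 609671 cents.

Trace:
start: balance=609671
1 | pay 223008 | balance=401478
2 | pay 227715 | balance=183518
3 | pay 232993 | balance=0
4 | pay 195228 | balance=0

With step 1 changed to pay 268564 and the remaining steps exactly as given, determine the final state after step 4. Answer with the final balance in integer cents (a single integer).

(re-executing from step 1 with the substitution; state before step 1: balance=609671)
1 | pay 268564 | balance=355922
2 | pay 227715 | balance=136855
3 | pay 232993 | balance=0
4 | pay 195228 | balance=0

0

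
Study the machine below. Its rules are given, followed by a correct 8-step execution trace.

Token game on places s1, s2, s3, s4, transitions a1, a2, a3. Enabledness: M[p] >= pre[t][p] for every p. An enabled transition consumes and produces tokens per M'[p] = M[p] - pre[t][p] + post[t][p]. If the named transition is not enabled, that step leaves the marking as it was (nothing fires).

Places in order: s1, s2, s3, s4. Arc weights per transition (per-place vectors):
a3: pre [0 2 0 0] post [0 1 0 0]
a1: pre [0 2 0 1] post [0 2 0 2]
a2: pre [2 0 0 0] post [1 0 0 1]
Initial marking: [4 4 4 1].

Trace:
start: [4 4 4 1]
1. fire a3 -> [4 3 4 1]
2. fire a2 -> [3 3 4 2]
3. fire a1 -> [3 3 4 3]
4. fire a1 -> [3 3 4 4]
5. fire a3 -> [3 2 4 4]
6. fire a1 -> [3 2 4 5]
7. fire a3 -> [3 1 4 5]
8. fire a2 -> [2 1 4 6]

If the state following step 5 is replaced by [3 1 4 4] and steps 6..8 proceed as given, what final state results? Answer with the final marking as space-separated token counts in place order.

2 1 4 5

state after step 5 := [3 1 4 4]
6. fire a1 -> [3 1 4 4]
7. fire a3 -> [3 1 4 4]
8. fire a2 -> [2 1 4 5]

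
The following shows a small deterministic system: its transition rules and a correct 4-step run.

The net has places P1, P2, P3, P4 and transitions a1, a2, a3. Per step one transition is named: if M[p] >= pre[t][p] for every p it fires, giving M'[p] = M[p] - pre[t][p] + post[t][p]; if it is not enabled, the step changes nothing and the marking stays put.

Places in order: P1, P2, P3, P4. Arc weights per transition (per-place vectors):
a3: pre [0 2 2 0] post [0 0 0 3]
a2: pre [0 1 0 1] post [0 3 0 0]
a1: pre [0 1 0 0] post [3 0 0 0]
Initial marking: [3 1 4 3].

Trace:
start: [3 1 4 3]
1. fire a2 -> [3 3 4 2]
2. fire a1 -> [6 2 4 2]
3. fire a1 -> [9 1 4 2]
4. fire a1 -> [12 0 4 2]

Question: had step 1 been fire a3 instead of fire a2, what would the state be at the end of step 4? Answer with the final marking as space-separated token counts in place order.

6 0 4 3

(re-executing from step 1 with the substitution; state before step 1: [3 1 4 3])
1. fire a3 -> [3 1 4 3]
2. fire a1 -> [6 0 4 3]
3. fire a1 -> [6 0 4 3]
4. fire a1 -> [6 0 4 3]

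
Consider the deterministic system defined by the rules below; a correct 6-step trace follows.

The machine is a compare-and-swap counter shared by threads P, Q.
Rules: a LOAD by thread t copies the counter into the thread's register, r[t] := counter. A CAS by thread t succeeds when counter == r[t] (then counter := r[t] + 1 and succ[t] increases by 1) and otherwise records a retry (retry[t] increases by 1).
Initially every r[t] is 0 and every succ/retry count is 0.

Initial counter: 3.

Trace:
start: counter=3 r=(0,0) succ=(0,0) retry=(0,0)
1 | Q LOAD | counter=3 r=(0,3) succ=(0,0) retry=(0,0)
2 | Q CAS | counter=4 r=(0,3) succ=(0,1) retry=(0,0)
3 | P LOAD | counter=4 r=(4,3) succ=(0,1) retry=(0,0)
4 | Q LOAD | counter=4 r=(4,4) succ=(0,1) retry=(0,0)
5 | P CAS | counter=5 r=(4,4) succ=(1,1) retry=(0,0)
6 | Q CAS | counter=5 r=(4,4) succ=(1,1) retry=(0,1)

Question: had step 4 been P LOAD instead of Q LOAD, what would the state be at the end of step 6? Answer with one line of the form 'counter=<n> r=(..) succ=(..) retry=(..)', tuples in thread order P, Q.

counter=5 r=(4,3) succ=(1,1) retry=(0,1)

(re-executing from step 4 with the substitution; state before step 4: counter=4 r=(4,3) succ=(0,1) retry=(0,0))
4 | P LOAD | counter=4 r=(4,3) succ=(0,1) retry=(0,0)
5 | P CAS | counter=5 r=(4,3) succ=(1,1) retry=(0,0)
6 | Q CAS | counter=5 r=(4,3) succ=(1,1) retry=(0,1)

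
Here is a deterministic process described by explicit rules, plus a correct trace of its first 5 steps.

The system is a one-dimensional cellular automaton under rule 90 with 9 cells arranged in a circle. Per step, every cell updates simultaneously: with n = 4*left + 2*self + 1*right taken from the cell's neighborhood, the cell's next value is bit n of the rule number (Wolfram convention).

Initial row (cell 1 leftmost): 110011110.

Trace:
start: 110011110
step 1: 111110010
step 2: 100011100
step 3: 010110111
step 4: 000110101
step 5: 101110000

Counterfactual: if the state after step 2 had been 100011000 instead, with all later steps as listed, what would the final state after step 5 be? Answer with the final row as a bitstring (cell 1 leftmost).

state after step 2 := 100011000
step 3: 010111101
step 4: 000100100
step 5: 001011010

001011010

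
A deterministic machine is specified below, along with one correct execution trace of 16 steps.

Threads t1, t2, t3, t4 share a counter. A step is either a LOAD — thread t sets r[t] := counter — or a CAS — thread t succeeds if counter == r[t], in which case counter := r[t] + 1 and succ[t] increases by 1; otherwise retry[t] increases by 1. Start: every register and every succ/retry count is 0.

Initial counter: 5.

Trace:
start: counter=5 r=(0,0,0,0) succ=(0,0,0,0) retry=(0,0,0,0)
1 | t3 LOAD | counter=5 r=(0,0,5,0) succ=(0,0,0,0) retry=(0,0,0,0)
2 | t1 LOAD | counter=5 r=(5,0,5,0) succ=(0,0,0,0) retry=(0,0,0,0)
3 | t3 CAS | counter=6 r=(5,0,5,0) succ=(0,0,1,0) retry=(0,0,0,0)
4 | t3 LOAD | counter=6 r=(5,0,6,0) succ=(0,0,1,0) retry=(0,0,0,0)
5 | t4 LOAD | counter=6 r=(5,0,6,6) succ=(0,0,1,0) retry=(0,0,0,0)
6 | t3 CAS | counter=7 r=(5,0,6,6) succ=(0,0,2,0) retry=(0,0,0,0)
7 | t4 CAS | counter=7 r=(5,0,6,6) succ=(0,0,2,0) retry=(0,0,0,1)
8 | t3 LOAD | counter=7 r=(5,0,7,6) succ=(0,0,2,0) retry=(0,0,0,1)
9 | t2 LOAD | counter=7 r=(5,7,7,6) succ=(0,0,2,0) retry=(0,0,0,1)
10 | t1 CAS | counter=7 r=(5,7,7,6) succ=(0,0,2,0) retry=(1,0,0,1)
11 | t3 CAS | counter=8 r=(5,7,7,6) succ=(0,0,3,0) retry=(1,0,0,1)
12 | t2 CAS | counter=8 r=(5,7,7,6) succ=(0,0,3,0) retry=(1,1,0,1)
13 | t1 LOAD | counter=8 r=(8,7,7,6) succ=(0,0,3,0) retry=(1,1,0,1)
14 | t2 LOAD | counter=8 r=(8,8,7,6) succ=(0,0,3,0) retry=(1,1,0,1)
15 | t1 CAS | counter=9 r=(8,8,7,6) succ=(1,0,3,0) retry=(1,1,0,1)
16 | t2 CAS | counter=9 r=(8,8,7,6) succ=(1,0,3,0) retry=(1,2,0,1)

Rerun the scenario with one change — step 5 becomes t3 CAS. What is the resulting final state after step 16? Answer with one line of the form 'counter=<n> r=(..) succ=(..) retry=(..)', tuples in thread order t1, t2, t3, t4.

counter=9 r=(8,8,7,0) succ=(1,0,3,0) retry=(1,2,1,1)

(re-executing from step 5 with the substitution; state before step 5: counter=6 r=(5,0,6,0) succ=(0,0,1,0) retry=(0,0,0,0))
5 | t3 CAS | counter=7 r=(5,0,6,0) succ=(0,0,2,0) retry=(0,0,0,0)
6 | t3 CAS | counter=7 r=(5,0,6,0) succ=(0,0,2,0) retry=(0,0,1,0)
7 | t4 CAS | counter=7 r=(5,0,6,0) succ=(0,0,2,0) retry=(0,0,1,1)
8 | t3 LOAD | counter=7 r=(5,0,7,0) succ=(0,0,2,0) retry=(0,0,1,1)
9 | t2 LOAD | counter=7 r=(5,7,7,0) succ=(0,0,2,0) retry=(0,0,1,1)
10 | t1 CAS | counter=7 r=(5,7,7,0) succ=(0,0,2,0) retry=(1,0,1,1)
11 | t3 CAS | counter=8 r=(5,7,7,0) succ=(0,0,3,0) retry=(1,0,1,1)
12 | t2 CAS | counter=8 r=(5,7,7,0) succ=(0,0,3,0) retry=(1,1,1,1)
13 | t1 LOAD | counter=8 r=(8,7,7,0) succ=(0,0,3,0) retry=(1,1,1,1)
14 | t2 LOAD | counter=8 r=(8,8,7,0) succ=(0,0,3,0) retry=(1,1,1,1)
15 | t1 CAS | counter=9 r=(8,8,7,0) succ=(1,0,3,0) retry=(1,1,1,1)
16 | t2 CAS | counter=9 r=(8,8,7,0) succ=(1,0,3,0) retry=(1,2,1,1)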